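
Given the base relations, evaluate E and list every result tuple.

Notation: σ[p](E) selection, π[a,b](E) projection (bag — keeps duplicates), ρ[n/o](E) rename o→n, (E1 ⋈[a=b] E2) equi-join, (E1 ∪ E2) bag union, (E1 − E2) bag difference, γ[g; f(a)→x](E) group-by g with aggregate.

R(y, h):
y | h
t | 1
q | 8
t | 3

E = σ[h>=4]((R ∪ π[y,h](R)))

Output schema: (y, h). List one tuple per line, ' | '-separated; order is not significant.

Row counts bottom-up:
  R → 3
  R → 3
  π[y,h](R) → 3
  (R ∪ π[y,h](R)) → 6
  σ[h>=4]((R ∪ π[y,h](R))) → 2

== RESULT ==
y | h
q | 8
q | 8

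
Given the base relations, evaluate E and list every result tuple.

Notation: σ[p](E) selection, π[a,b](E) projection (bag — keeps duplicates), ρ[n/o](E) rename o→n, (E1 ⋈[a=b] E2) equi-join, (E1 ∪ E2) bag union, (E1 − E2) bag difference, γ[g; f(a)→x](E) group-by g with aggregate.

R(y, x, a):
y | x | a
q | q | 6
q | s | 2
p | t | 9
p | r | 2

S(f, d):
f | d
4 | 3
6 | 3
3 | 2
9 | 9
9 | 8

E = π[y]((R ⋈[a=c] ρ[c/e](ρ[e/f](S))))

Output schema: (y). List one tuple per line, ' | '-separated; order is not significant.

Stepwise |·|:
  R → 4
  S → 5
  ρ[e/f](S) → 5
  ρ[c/e](ρ[e/f](S)) → 5
  (R ⋈[a=c] ρ[c/e](ρ[e/f](S))) → 3
  π[y]((R ⋈[a=c] ρ[c/e](ρ[e/f](S)))) → 3

== RESULT ==
y
p
p
q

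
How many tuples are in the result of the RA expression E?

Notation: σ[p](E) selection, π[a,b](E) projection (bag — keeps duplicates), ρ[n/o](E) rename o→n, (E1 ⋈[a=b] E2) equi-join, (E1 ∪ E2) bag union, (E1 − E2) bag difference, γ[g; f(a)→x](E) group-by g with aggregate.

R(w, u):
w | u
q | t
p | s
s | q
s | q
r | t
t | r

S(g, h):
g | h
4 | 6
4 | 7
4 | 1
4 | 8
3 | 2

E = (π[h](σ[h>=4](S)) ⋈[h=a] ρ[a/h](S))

Row counts bottom-up:
  S → 5
  σ[h>=4](S) → 3
  π[h](σ[h>=4](S)) → 3
  S → 5
  ρ[a/h](S) → 5
  (π[h](σ[h>=4](S)) ⋈[h=a] ρ[a/h](S)) → 3

|E| = 3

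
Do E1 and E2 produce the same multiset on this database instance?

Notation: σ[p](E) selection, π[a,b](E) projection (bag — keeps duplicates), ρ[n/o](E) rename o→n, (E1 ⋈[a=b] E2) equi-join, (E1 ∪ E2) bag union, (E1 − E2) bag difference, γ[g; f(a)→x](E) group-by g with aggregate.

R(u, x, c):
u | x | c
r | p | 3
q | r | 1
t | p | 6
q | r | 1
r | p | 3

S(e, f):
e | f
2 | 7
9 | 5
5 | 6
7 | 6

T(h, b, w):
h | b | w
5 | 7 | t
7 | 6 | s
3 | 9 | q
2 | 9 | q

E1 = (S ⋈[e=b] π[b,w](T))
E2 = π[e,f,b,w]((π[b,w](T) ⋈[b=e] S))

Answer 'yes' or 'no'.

E1 per-node cardinality:
  S → 4
  T → 4
  π[b,w](T) → 4
  (S ⋈[e=b] π[b,w](T)) → 3
E2 per-node cardinality:
  T → 4
  π[b,w](T) → 4
  S → 4
  (π[b,w](T) ⋈[b=e] S) → 3
  π[e,f,b,w]((π[b,w](T) ⋈[b=e] S)) → 3

E1 and E2 produce the same multiset:
e | f | b | w
7 | 6 | 7 | t
9 | 5 | 9 | q
9 | 5 | 9 | q

yes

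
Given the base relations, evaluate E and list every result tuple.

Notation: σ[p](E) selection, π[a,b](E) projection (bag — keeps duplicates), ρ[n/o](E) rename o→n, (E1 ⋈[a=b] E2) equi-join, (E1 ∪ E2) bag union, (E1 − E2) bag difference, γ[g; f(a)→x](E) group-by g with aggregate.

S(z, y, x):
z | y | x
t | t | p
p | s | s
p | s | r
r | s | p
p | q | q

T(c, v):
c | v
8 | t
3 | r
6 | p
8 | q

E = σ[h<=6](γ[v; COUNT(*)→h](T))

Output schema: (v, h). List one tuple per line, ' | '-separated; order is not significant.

Per-node cardinality:
  T → 4
  γ[v; COUNT(*)→h](T) → 4
  σ[h<=6](γ[v; COUNT(*)→h](T)) → 4

== RESULT ==
v | h
p | 1
q | 1
r | 1
t | 1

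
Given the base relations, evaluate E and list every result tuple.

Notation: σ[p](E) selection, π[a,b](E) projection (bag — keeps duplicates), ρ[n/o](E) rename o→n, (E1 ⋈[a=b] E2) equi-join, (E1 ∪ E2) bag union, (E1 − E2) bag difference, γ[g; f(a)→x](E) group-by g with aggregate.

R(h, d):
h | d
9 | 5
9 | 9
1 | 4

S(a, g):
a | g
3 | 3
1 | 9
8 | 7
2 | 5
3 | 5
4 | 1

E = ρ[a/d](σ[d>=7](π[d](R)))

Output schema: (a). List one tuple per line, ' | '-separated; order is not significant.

Stepwise |·|:
  R → 3
  π[d](R) → 3
  σ[d>=7](π[d](R)) → 1
  ρ[a/d](σ[d>=7](π[d](R))) → 1

== RESULT ==
a
9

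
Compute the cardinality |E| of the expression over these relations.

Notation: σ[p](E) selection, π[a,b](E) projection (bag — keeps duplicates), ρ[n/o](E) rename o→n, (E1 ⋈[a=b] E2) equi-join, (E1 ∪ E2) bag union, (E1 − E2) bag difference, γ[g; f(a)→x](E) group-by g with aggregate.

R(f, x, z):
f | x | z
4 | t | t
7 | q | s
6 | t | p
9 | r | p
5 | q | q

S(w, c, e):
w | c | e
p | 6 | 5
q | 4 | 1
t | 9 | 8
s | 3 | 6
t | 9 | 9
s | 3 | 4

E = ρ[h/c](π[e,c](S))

Row counts bottom-up:
  S → 6
  π[e,c](S) → 6
  ρ[h/c](π[e,c](S)) → 6

|E| = 6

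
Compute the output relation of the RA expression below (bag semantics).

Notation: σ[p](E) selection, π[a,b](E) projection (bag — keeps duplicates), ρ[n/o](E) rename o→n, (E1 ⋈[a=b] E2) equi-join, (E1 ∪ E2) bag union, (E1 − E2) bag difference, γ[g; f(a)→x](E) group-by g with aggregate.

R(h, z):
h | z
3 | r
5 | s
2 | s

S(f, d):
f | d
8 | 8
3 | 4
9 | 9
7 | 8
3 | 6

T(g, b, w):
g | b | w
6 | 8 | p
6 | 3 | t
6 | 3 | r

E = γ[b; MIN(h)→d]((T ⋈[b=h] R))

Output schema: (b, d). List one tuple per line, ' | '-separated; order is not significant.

Stepwise |·|:
  T → 3
  R → 3
  (T ⋈[b=h] R) → 2
  γ[b; MIN(h)→d]((T ⋈[b=h] R)) → 1

== RESULT ==
b | d
3 | 3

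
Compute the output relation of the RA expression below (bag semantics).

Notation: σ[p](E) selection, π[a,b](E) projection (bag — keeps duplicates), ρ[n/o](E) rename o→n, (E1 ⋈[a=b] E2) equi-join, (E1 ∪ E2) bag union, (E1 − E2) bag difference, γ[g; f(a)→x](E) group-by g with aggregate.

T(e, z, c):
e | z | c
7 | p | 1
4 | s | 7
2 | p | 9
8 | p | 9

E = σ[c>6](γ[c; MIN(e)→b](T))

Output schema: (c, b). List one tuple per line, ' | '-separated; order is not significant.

Stepwise |·|:
  T → 4
  γ[c; MIN(e)→b](T) → 3
  σ[c>6](γ[c; MIN(e)→b](T)) → 2

== RESULT ==
c | b
7 | 4
9 | 2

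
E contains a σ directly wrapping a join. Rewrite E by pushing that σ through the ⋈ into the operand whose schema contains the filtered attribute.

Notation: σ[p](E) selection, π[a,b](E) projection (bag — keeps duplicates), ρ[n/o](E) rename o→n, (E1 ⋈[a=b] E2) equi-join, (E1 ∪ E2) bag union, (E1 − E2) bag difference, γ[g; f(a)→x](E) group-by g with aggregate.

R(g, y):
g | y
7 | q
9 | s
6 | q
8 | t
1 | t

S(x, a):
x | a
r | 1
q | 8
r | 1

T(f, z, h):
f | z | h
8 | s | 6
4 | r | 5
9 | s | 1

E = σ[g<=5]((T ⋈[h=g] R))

σ filters on g, owned by the right side.
E' = (T ⋈[h=g] σ[g<=5](R))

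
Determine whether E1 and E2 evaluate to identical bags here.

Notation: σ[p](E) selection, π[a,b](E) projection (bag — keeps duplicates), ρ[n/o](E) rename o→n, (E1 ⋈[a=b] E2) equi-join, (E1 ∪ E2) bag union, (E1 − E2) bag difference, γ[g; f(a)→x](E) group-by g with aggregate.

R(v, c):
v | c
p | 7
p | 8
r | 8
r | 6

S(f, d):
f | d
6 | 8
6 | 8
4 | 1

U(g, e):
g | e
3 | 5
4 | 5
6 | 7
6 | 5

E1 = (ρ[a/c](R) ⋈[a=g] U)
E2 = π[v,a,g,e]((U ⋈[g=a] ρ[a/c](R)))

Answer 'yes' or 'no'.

E1 row counts bottom-up:
  R → 4
  ρ[a/c](R) → 4
  U → 4
  (ρ[a/c](R) ⋈[a=g] U) → 2
E2 row counts bottom-up:
  U → 4
  R → 4
  ρ[a/c](R) → 4
  (U ⋈[g=a] ρ[a/c](R)) → 2
  π[v,a,g,e]((U ⋈[g=a] ρ[a/c](R))) → 2

E1 and E2 produce the same multiset:
v | a | g | e
r | 6 | 6 | 5
r | 6 | 6 | 7

yes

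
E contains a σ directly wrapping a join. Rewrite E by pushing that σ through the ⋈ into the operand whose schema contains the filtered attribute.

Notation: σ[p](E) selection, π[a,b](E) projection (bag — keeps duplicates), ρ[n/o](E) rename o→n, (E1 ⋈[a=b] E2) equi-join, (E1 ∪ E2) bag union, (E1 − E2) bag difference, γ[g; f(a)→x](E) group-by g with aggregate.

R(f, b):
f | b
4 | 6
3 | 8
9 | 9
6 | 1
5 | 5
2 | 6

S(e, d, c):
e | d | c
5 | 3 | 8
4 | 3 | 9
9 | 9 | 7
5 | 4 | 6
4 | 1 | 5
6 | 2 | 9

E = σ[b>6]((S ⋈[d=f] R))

σ filters on b, owned by the right side.
E' = (S ⋈[d=f] σ[b>6](R))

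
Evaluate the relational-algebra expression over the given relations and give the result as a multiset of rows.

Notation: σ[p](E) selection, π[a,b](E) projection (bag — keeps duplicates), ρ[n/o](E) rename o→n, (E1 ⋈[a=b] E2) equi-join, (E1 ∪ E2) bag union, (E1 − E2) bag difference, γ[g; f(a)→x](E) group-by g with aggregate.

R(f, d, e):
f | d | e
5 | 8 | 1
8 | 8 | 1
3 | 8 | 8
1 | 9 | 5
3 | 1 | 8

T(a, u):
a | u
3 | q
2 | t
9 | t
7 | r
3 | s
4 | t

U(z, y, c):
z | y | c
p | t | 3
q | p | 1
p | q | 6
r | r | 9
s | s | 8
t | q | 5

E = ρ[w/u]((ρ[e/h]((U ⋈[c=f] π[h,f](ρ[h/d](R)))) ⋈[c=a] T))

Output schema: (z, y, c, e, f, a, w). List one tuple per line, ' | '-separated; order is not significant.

Row counts bottom-up:
  U → 6
  R → 5
  ρ[h/d](R) → 5
  π[h,f](ρ[h/d](R)) → 5
  (U ⋈[c=f] π[h,f](ρ[h/d](R))) → 5
  ρ[e/h]((U ⋈[c=f] π[h,f](ρ[h/d](R)))) → 5
  T → 6
  (ρ[e/h]((U ⋈[c=f] π[h,f](ρ[h/d](R)))) ⋈[c=a] T) → 4
  ρ[w/u]((ρ[e/h]((U ⋈[c=f] π[h,f](ρ[h/d](R)))) ⋈[c=a] T)) → 4

== RESULT ==
z | y | c | e | f | a | w
p | t | 3 | 1 | 3 | 3 | q
p | t | 3 | 1 | 3 | 3 | s
p | t | 3 | 8 | 3 | 3 | q
p | t | 3 | 8 | 3 | 3 | s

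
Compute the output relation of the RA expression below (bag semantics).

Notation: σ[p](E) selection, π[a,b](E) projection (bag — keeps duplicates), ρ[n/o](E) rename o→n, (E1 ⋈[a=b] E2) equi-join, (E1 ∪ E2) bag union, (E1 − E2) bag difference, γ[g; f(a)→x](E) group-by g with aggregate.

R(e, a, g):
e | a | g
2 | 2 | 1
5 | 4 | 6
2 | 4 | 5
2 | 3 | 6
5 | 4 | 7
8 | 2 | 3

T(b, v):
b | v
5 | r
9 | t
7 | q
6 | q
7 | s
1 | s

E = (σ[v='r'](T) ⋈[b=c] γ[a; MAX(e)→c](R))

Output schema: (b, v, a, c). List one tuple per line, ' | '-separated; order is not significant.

Stepwise |·|:
  T → 6
  σ[v='r'](T) → 1
  R → 6
  γ[a; MAX(e)→c](R) → 3
  (σ[v='r'](T) ⋈[b=c] γ[a; MAX(e)→c](R)) → 1

== RESULT ==
b | v | a | c
5 | r | 4 | 5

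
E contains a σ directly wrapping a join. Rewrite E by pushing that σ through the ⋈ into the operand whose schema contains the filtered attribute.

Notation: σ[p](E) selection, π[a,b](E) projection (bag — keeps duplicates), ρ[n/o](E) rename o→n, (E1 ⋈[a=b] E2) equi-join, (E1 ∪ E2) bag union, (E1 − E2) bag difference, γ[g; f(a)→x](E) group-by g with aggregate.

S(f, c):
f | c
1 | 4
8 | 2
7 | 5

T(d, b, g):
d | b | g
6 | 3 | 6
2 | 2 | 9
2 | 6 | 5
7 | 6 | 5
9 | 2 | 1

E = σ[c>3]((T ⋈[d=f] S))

σ filters on c, owned by the right side.
E' = (T ⋈[d=f] σ[c>3](S))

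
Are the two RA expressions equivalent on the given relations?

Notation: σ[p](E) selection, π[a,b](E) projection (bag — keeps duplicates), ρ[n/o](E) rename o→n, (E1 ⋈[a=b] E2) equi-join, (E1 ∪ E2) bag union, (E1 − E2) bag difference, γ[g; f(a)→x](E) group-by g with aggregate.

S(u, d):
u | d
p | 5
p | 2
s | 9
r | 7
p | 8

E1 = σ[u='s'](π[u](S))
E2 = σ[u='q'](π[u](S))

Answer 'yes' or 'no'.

E1 row counts bottom-up:
  S → 5
  π[u](S) → 5
  σ[u='s'](π[u](S)) → 1
E2 row counts bottom-up:
  S → 5
  π[u](S) → 5
  σ[u='q'](π[u](S)) → 0

E1 result:
u
s
E2 result:
u
(0 rows)
Witness: ('s',) appears 1× in E1 but 0× in E2.

no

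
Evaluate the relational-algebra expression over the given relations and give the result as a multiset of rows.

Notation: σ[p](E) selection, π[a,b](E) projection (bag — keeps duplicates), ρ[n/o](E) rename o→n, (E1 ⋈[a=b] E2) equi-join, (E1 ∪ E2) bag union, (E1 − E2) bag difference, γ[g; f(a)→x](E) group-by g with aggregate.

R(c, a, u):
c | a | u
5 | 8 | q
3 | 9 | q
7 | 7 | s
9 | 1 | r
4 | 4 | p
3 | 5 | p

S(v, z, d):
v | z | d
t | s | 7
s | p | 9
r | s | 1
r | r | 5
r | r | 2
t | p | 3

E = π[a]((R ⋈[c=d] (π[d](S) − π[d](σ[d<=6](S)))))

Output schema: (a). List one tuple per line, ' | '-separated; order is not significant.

Per-node cardinality:
  R → 6
  S → 6
  π[d](S) → 6
  S → 6
  σ[d<=6](S) → 4
  π[d](σ[d<=6](S)) → 4
  (π[d](S) − π[d](σ[d<=6](S))) → 2
  (R ⋈[c=d] (π[d](S) − π[d](σ[d<=6](S)))) → 2
  π[a]((R ⋈[c=d] (π[d](S) − π[d](σ[d<=6](S))))) → 2

== RESULT ==
a
1
7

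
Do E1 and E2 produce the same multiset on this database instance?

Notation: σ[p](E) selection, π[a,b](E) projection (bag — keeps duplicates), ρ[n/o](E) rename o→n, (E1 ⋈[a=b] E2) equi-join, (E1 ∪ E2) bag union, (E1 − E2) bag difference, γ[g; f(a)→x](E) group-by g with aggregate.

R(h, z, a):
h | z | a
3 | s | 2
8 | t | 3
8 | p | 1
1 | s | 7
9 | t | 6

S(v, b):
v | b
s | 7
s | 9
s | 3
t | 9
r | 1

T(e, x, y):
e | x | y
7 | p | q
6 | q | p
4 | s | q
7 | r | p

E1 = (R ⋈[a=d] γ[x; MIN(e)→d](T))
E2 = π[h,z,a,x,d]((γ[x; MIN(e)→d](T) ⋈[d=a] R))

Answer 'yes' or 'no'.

E1 stepwise |·|:
  R → 5
  T → 4
  γ[x; MIN(e)→d](T) → 4
  (R ⋈[a=d] γ[x; MIN(e)→d](T)) → 3
E2 stepwise |·|:
  T → 4
  γ[x; MIN(e)→d](T) → 4
  R → 5
  (γ[x; MIN(e)→d](T) ⋈[d=a] R) → 3
  π[h,z,a,x,d]((γ[x; MIN(e)→d](T) ⋈[d=a] R)) → 3

E1 and E2 produce the same multiset:
h | z | a | x | d
1 | s | 7 | p | 7
1 | s | 7 | r | 7
9 | t | 6 | q | 6

yes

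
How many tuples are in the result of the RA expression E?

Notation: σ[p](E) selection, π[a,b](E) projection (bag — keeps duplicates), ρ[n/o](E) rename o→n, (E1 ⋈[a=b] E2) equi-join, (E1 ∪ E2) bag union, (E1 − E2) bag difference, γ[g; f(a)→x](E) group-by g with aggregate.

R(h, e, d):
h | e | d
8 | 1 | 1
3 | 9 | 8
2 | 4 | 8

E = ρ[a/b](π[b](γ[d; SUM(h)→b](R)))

Subexpression sizes:
  R → 3
  γ[d; SUM(h)→b](R) → 2
  π[b](γ[d; SUM(h)→b](R)) → 2
  ρ[a/b](π[b](γ[d; SUM(h)→b](R))) → 2

|E| = 2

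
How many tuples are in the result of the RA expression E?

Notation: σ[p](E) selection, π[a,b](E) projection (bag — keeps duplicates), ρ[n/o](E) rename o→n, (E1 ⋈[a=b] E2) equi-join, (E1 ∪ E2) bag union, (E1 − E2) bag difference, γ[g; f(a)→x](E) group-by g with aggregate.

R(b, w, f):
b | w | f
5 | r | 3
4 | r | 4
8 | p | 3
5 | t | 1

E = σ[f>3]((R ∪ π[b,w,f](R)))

Subexpression sizes:
  R → 4
  R → 4
  π[b,w,f](R) → 4
  (R ∪ π[b,w,f](R)) → 8
  σ[f>3]((R ∪ π[b,w,f](R))) → 2

|E| = 2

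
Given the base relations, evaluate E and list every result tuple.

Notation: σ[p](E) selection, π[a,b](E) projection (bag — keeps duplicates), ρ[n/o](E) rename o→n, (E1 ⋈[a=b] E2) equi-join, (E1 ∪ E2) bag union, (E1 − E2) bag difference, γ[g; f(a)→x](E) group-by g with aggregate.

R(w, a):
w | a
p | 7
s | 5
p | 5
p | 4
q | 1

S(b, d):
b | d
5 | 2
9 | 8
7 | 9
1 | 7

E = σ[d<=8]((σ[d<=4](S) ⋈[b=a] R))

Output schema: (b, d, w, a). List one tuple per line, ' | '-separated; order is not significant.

Subexpression sizes:
  S → 4
  σ[d<=4](S) → 1
  R → 5
  (σ[d<=4](S) ⋈[b=a] R) → 2
  σ[d<=8]((σ[d<=4](S) ⋈[b=a] R)) → 2

== RESULT ==
b | d | w | a
5 | 2 | p | 5
5 | 2 | s | 5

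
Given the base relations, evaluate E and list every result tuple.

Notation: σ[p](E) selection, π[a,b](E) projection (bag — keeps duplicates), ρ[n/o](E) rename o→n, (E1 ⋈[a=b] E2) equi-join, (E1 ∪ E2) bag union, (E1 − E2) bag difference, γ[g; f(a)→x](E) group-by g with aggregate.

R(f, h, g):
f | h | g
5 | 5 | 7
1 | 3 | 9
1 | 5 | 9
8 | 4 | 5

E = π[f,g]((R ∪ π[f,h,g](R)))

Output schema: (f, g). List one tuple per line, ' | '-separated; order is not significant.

Stepwise |·|:
  R → 4
  R → 4
  π[f,h,g](R) → 4
  (R ∪ π[f,h,g](R)) → 8
  π[f,g]((R ∪ π[f,h,g](R))) → 8

== RESULT ==
f | g
1 | 9
1 | 9
1 | 9
1 | 9
5 | 7
5 | 7
8 | 5
8 | 5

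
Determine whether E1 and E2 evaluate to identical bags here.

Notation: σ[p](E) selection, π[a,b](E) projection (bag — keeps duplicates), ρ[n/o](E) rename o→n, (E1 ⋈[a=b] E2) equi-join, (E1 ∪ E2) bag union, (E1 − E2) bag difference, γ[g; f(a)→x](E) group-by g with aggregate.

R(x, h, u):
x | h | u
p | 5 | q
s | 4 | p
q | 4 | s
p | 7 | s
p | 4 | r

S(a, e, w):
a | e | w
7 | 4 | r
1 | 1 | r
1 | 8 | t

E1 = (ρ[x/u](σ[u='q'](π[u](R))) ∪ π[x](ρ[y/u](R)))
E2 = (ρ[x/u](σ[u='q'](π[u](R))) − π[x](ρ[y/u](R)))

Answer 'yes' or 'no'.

E1 subexpression sizes:
  R → 5
  π[u](R) → 5
  σ[u='q'](π[u](R)) → 1
  ρ[x/u](σ[u='q'](π[u](R))) → 1
  R → 5
  ρ[y/u](R) → 5
  π[x](ρ[y/u](R)) → 5
  (ρ[x/u](σ[u='q'](π[u](R))) ∪ π[x](ρ[y/u](R))) → 6
E2 subexpression sizes:
  R → 5
  π[u](R) → 5
  σ[u='q'](π[u](R)) → 1
  ρ[x/u](σ[u='q'](π[u](R))) → 1
  R → 5
  ρ[y/u](R) → 5
  π[x](ρ[y/u](R)) → 5
  (ρ[x/u](σ[u='q'](π[u](R))) − π[x](ρ[y/u](R))) → 0

E1 result:
x
p
p
p
q
q
s
E2 result:
x
(0 rows)
Witness: ('p',) appears 3× in E1 but 0× in E2.

no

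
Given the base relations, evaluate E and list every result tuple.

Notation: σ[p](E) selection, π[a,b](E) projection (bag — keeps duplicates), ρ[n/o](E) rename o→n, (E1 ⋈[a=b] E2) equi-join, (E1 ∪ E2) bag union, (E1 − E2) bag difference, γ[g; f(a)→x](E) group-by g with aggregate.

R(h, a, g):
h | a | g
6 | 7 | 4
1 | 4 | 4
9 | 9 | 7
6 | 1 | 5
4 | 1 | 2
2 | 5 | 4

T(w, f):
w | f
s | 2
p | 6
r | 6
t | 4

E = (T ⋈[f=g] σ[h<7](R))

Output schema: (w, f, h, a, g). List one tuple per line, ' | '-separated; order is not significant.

Per-node cardinality:
  T → 4
  R → 6
  σ[h<7](R) → 5
  (T ⋈[f=g] σ[h<7](R)) → 4

== RESULT ==
w | f | h | a | g
s | 2 | 4 | 1 | 2
t | 4 | 1 | 4 | 4
t | 4 | 2 | 5 | 4
t | 4 | 6 | 7 | 4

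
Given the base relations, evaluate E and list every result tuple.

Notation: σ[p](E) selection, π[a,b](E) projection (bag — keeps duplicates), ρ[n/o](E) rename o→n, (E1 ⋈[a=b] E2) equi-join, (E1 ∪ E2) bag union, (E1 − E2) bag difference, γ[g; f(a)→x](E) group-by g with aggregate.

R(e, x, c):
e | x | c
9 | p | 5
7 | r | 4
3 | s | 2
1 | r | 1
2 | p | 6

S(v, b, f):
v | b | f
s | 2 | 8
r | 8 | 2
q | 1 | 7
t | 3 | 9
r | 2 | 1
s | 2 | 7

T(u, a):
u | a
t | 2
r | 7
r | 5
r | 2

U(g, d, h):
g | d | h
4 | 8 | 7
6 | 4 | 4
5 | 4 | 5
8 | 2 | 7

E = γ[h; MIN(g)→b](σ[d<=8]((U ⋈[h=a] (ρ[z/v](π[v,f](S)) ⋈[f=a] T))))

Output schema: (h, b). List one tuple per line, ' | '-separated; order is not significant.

Per-node cardinality:
  U → 4
  S → 6
  π[v,f](S) → 6
  ρ[z/v](π[v,f](S)) → 6
  T → 4
  (ρ[z/v](π[v,f](S)) ⋈[f=a] T) → 4
  (U ⋈[h=a] (ρ[z/v](π[v,f](S)) ⋈[f=a] T)) → 4
  σ[d<=8]((U ⋈[h=a] (ρ[z/v](π[v,f](S)) ⋈[f=a] T))) → 4
  γ[h; MIN(g)→b](σ[d<=8]((U ⋈[h=a] (ρ[z/v](π[v,f](S)) ⋈[f=a] T)))) → 1

== RESULT ==
h | b
7 | 4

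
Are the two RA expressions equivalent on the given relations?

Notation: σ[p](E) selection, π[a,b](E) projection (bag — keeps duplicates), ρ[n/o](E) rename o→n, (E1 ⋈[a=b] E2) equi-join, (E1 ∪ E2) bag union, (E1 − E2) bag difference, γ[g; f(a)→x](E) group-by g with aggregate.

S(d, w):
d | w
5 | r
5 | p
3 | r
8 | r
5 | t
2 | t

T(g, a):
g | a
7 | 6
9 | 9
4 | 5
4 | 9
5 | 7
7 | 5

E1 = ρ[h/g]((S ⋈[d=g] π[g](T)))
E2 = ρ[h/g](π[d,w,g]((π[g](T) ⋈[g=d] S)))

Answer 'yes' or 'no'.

E1 per-node cardinality:
  S → 6
  T → 6
  π[g](T) → 6
  (S ⋈[d=g] π[g](T)) → 3
  ρ[h/g]((S ⋈[d=g] π[g](T))) → 3
E2 per-node cardinality:
  T → 6
  π[g](T) → 6
  S → 6
  (π[g](T) ⋈[g=d] S) → 3
  π[d,w,g]((π[g](T) ⋈[g=d] S)) → 3
  ρ[h/g](π[d,w,g]((π[g](T) ⋈[g=d] S))) → 3

E1 and E2 produce the same multiset:
d | w | h
5 | p | 5
5 | r | 5
5 | t | 5

yes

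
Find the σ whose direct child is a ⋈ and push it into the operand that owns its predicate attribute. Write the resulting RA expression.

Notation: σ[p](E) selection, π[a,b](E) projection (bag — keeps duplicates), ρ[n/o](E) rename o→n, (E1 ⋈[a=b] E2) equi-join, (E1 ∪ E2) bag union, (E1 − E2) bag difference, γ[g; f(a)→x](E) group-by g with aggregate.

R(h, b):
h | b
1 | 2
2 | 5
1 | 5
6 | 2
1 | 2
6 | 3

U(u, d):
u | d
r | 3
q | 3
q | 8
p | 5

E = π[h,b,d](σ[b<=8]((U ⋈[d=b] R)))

σ filters on b, owned by the right side.
E' = π[h,b,d]((U ⋈[d=b] σ[b<=8](R)))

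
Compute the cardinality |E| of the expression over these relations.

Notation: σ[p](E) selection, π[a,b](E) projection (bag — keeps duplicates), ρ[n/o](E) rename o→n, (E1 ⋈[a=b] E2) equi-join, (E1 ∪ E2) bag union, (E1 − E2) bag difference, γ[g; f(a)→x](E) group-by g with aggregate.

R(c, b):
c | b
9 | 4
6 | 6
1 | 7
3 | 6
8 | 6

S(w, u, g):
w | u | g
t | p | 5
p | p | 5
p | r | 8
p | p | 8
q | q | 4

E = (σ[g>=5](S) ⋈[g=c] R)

Subexpression sizes:
  S → 5
  σ[g>=5](S) → 4
  R → 5
  (σ[g>=5](S) ⋈[g=c] R) → 2

|E| = 2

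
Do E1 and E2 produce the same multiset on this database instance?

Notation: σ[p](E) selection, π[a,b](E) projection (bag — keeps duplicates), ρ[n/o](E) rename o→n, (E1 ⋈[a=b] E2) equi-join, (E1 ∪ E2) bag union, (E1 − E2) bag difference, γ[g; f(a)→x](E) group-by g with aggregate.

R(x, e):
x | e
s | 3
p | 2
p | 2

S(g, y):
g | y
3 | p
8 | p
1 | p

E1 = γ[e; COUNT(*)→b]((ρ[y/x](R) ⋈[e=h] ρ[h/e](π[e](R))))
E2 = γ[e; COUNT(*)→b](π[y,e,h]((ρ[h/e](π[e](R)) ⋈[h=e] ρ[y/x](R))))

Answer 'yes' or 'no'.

E1 row counts bottom-up:
  R → 3
  ρ[y/x](R) → 3
  R → 3
  π[e](R) → 3
  ρ[h/e](π[e](R)) → 3
  (ρ[y/x](R) ⋈[e=h] ρ[h/e](π[e](R))) → 5
  γ[e; COUNT(*)→b]((ρ[y/x](R) ⋈[e=h] ρ[h/e](π[e](R)))) → 2
E2 row counts bottom-up:
  R → 3
  π[e](R) → 3
  ρ[h/e](π[e](R)) → 3
  R → 3
  ρ[y/x](R) → 3
  (ρ[h/e](π[e](R)) ⋈[h=e] ρ[y/x](R)) → 5
  π[y,e,h]((ρ[h/e](π[e](R)) ⋈[h=e] ρ[y/x](R))) → 5
  γ[e; COUNT(*)→b](π[y,e,h]((ρ[h/e](π[e](R)) ⋈[h=e] ρ[y/x](R)))) → 2

E1 and E2 produce the same multiset:
e | b
2 | 4
3 | 1

yes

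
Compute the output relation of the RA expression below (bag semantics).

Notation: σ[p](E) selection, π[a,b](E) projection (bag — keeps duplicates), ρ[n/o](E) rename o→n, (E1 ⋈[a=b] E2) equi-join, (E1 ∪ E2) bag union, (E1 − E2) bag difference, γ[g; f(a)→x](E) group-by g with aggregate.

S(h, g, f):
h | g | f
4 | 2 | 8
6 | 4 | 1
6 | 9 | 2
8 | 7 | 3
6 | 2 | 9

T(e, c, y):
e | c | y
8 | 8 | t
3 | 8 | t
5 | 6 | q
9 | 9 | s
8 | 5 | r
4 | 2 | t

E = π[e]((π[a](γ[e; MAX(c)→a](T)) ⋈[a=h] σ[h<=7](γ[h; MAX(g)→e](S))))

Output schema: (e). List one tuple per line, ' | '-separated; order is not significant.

Per-node cardinality:
  T → 6
  γ[e; MAX(c)→a](T) → 5
  π[a](γ[e; MAX(c)→a](T)) → 5
  S → 5
  γ[h; MAX(g)→e](S) → 3
  σ[h<=7](γ[h; MAX(g)→e](S)) → 2
  (π[a](γ[e; MAX(c)→a](T)) ⋈[a=h] σ[h<=7](γ[h; MAX(g)→e](S))) → 1
  π[e]((π[a](γ[e; MAX(c)→a](T)) ⋈[a=h] σ[h<=7](γ[h; MAX(g)→e](S)))) → 1

== RESULT ==
e
9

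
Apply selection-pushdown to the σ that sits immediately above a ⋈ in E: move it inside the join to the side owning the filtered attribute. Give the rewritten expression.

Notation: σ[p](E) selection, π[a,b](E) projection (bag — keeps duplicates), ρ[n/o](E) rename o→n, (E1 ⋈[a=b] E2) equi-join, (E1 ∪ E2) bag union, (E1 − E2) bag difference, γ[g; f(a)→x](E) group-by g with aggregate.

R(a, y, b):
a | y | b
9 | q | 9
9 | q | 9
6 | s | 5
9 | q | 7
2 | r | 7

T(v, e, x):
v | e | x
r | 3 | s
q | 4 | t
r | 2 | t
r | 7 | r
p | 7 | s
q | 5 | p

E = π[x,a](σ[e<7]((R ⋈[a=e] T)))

σ filters on e, owned by the right side.
E' = π[x,a]((R ⋈[a=e] σ[e<7](T)))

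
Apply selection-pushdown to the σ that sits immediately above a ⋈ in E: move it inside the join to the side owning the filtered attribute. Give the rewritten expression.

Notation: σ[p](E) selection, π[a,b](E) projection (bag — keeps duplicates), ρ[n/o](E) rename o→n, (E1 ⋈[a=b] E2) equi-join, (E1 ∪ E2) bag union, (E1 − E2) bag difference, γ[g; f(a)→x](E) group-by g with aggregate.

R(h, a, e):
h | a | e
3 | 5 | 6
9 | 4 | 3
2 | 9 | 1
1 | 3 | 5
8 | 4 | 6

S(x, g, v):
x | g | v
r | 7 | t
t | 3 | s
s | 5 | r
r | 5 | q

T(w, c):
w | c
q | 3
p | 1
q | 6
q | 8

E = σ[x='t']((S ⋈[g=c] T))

σ filters on x, owned by the left side.
E' = (σ[x='t'](S) ⋈[g=c] T)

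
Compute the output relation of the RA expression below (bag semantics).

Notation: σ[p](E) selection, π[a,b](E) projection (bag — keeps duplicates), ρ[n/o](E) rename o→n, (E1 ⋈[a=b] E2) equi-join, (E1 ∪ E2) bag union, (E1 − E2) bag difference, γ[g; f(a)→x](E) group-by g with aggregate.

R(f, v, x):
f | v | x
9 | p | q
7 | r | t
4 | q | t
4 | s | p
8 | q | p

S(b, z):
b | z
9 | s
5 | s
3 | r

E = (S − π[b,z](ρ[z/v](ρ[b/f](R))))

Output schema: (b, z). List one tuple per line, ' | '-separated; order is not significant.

Per-node cardinality:
  S → 3
  R → 5
  ρ[b/f](R) → 5
  ρ[z/v](ρ[b/f](R)) → 5
  π[b,z](ρ[z/v](ρ[b/f](R))) → 5
  (S − π[b,z](ρ[z/v](ρ[b/f](R)))) → 3

== RESULT ==
b | z
3 | r
5 | s
9 | s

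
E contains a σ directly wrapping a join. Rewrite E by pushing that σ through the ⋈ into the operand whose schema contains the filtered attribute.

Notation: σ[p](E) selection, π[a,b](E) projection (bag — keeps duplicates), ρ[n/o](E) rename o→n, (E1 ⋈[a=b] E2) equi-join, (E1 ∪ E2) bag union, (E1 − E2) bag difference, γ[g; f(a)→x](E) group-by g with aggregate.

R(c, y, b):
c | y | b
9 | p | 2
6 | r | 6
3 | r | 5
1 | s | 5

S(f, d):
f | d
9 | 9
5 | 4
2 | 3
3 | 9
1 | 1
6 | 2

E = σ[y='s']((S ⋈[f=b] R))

σ filters on y, owned by the right side.
E' = (S ⋈[f=b] σ[y='s'](R))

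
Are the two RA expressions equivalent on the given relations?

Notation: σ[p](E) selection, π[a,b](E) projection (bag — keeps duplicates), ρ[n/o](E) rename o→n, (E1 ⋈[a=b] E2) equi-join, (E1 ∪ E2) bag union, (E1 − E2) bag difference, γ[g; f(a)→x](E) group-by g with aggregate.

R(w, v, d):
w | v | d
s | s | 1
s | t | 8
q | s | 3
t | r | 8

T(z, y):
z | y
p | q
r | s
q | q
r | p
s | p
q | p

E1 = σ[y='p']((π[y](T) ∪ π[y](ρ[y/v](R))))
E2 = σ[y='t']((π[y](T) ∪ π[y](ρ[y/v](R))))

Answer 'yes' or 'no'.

E1 per-node cardinality:
  T → 6
  π[y](T) → 6
  R → 4
  ρ[y/v](R) → 4
  π[y](ρ[y/v](R)) → 4
  (π[y](T) ∪ π[y](ρ[y/v](R))) → 10
  σ[y='p']((π[y](T) ∪ π[y](ρ[y/v](R)))) → 3
E2 per-node cardinality:
  T → 6
  π[y](T) → 6
  R → 4
  ρ[y/v](R) → 4
  π[y](ρ[y/v](R)) → 4
  (π[y](T) ∪ π[y](ρ[y/v](R))) → 10
  σ[y='t']((π[y](T) ∪ π[y](ρ[y/v](R)))) → 1

E1 result:
y
p
p
p
E2 result:
y
t
Witness: ('p',) appears 3× in E1 but 0× in E2.

no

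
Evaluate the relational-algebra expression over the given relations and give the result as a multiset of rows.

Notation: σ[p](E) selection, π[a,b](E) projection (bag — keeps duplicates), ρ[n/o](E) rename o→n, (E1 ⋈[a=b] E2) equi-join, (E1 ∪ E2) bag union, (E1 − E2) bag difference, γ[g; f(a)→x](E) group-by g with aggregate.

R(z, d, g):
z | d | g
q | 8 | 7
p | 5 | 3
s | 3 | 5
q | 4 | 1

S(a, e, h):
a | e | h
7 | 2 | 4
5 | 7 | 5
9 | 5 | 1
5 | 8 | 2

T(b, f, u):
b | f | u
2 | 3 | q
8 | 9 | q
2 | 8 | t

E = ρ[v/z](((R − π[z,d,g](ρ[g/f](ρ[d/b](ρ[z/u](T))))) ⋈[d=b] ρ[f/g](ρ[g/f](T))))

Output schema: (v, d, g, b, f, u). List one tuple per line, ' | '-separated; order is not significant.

Per-node cardinality:
  R → 4
  T → 3
  ρ[z/u](T) → 3
  ρ[d/b](ρ[z/u](T)) → 3
  ρ[g/f](ρ[d/b](ρ[z/u](T))) → 3
  π[z,d,g](ρ[g/f](ρ[d/b](ρ[z/u](T)))) → 3
  (R − π[z,d,g](ρ[g/f](ρ[d/b](ρ[z/u](T))))) → 4
  T → 3
  ρ[g/f](T) → 3
  ρ[f/g](ρ[g/f](T)) → 3
  ((R − π[z,d,g](ρ[g/f](ρ[d/b](ρ[z/u](T))))) ⋈[d=b] ρ[f/g](ρ[g/f](T))) → 1
  ρ[v/z](((R − π[z,d,g](ρ[g/f](ρ[d/b](ρ[z/u](T))))) ⋈[d=b] ρ[f/g](ρ[g/f](T)))) → 1

== RESULT ==
v | d | g | b | f | u
q | 8 | 7 | 8 | 9 | q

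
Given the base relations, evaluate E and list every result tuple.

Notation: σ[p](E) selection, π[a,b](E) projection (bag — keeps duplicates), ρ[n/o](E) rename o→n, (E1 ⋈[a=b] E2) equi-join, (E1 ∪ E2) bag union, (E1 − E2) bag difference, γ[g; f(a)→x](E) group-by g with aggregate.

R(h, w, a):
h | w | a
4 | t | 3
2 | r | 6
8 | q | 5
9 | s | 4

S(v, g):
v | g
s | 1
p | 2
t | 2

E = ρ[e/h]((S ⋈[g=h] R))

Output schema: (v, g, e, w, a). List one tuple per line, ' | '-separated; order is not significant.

Subexpression sizes:
  S → 3
  R → 4
  (S ⋈[g=h] R) → 2
  ρ[e/h]((S ⋈[g=h] R)) → 2

== RESULT ==
v | g | e | w | a
p | 2 | 2 | r | 6
t | 2 | 2 | r | 6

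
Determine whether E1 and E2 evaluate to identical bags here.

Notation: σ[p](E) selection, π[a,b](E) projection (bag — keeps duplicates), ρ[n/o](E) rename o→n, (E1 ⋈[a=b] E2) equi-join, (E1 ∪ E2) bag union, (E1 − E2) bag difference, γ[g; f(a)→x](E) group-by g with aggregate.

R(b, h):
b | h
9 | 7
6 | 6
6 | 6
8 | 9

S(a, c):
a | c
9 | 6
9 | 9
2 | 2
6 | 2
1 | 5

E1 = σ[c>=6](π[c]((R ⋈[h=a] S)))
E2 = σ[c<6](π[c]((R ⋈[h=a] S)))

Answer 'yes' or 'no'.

E1 per-node cardinality:
  R → 4
  S → 5
  (R ⋈[h=a] S) → 4
  π[c]((R ⋈[h=a] S)) → 4
  σ[c>=6](π[c]((R ⋈[h=a] S))) → 2
E2 per-node cardinality:
  R → 4
  S → 5
  (R ⋈[h=a] S) → 4
  π[c]((R ⋈[h=a] S)) → 4
  σ[c<6](π[c]((R ⋈[h=a] S))) → 2

E1 result:
c
6
9
E2 result:
c
2
2
Witness: (6,) appears 1× in E1 but 0× in E2.

no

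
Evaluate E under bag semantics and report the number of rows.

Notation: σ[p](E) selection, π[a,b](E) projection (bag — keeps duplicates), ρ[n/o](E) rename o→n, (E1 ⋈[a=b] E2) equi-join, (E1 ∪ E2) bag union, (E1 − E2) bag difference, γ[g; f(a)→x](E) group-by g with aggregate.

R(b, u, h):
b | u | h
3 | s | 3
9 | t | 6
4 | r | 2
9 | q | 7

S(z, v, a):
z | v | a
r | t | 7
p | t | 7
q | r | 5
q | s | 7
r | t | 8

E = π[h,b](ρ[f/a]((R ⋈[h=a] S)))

Row counts bottom-up:
  R → 4
  S → 5
  (R ⋈[h=a] S) → 3
  ρ[f/a]((R ⋈[h=a] S)) → 3
  π[h,b](ρ[f/a]((R ⋈[h=a] S))) → 3

|E| = 3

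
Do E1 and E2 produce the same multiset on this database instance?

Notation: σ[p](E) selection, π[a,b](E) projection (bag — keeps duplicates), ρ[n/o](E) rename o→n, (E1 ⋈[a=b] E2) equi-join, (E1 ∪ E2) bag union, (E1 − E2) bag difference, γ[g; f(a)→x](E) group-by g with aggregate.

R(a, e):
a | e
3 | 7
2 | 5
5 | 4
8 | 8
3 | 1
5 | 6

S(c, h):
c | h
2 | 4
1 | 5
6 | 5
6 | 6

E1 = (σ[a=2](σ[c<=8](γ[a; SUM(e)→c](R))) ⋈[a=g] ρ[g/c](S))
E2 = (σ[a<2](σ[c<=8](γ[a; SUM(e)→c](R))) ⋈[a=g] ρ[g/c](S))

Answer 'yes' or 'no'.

E1 row counts bottom-up:
  R → 6
  γ[a; SUM(e)→c](R) → 4
  σ[c<=8](γ[a; SUM(e)→c](R)) → 3
  σ[a=2](σ[c<=8](γ[a; SUM(e)→c](R))) → 1
  S → 4
  ρ[g/c](S) → 4
  (σ[a=2](σ[c<=8](γ[a; SUM(e)→c](R))) ⋈[a=g] ρ[g/c](S)) → 1
E2 row counts bottom-up:
  R → 6
  γ[a; SUM(e)→c](R) → 4
  σ[c<=8](γ[a; SUM(e)→c](R)) → 3
  σ[a<2](σ[c<=8](γ[a; SUM(e)→c](R))) → 0
  S → 4
  ρ[g/c](S) → 4
  (σ[a<2](σ[c<=8](γ[a; SUM(e)→c](R))) ⋈[a=g] ρ[g/c](S)) → 0

E1 result:
a | c | g | h
2 | 5 | 2 | 4
E2 result:
a | c | g | h
(0 rows)
Witness: (2, 5, 2, 4) appears 1× in E1 but 0× in E2.

no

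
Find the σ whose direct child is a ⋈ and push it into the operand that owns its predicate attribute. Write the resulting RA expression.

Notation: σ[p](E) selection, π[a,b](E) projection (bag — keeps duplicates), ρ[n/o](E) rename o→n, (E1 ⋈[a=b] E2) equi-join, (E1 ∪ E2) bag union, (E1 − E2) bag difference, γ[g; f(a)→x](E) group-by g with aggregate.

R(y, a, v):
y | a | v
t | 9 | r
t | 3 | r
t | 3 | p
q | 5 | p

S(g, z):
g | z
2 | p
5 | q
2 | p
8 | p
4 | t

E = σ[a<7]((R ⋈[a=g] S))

σ filters on a, owned by the left side.
E' = (σ[a<7](R) ⋈[a=g] S)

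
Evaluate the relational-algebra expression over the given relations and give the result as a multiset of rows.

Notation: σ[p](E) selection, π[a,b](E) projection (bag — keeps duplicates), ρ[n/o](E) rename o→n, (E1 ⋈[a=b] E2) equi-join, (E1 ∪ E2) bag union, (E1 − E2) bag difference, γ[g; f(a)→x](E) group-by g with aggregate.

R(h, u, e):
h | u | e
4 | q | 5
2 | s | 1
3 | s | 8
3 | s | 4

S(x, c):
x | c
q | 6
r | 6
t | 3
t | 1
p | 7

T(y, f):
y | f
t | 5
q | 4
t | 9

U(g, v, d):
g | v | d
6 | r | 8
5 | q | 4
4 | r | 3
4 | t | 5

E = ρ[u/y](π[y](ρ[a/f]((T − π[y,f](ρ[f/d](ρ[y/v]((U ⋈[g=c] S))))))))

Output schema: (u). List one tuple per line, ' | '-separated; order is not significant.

Stepwise |·|:
  T → 3
  U → 4
  S → 5
  (U ⋈[g=c] S) → 2
  ρ[y/v]((U ⋈[g=c] S)) → 2
  ρ[f/d](ρ[y/v]((U ⋈[g=c] S))) → 2
  π[y,f](ρ[f/d](ρ[y/v]((U ⋈[g=c] S)))) → 2
  (T − π[y,f](ρ[f/d](ρ[y/v]((U ⋈[g=c] S))))) → 3
  ρ[a/f]((T − π[y,f](ρ[f/d](ρ[y/v]((U ⋈[g=c] S)))))) → 3
  π[y](ρ[a/f]((T − π[y,f](ρ[f/d](ρ[y/v]((U ⋈[g=c] S))))))) → 3
  ρ[u/y](π[y](ρ[a/f]((T − π[y,f](ρ[f/d](ρ[y/v]((U ⋈[g=c] S)))))))) → 3

== RESULT ==
u
q
t
t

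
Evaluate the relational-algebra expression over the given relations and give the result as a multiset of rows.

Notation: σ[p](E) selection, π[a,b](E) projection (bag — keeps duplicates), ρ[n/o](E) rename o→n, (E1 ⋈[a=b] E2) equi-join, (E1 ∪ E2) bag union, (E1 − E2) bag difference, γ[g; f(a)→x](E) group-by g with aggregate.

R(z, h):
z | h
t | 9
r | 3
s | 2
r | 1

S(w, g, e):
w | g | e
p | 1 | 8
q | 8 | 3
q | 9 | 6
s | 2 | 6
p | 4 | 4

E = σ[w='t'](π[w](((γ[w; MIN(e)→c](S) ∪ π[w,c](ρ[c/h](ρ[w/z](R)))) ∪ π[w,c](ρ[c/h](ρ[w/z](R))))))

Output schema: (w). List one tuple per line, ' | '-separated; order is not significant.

Stepwise |·|:
  S → 5
  γ[w; MIN(e)→c](S) → 3
  R → 4
  ρ[w/z](R) → 4
  ρ[c/h](ρ[w/z](R)) → 4
  π[w,c](ρ[c/h](ρ[w/z](R))) → 4
  (γ[w; MIN(e)→c](S) ∪ π[w,c](ρ[c/h](ρ[w/z](R)))) → 7
  R → 4
  ρ[w/z](R) → 4
  ρ[c/h](ρ[w/z](R)) → 4
  π[w,c](ρ[c/h](ρ[w/z](R))) → 4
  ((γ[w; MIN(e)→c](S) ∪ π[w,c](ρ[c/h](ρ[w/z](R)))) ∪ π[w,c](ρ[c/h](ρ[w/z](R)))) → 11
  π[w](((γ[w; MIN(e)→c](S) ∪ π[w,c](ρ[c/h](ρ[w/z](R)))) ∪ π[w,c](ρ[c/h](ρ[w/z](R))))) → 11
  σ[w='t'](π[w](((γ[w; MIN(e)→c](S) ∪ π[w,c](ρ[c/h](ρ[w/z](R)))) ∪ π[w,c](ρ[c/h](ρ[w/z](R)))))) → 2

== RESULT ==
w
t
t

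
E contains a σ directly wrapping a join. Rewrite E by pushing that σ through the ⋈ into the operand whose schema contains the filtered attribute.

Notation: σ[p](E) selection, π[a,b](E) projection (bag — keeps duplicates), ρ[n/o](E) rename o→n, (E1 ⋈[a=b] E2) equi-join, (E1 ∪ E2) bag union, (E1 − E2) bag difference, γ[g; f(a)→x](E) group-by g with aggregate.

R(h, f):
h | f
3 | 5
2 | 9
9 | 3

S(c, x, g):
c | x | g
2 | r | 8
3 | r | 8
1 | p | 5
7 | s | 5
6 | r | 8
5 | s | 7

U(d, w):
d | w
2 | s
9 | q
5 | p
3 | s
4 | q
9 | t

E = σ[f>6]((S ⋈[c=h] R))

σ filters on f, owned by the right side.
E' = (S ⋈[c=h] σ[f>6](R))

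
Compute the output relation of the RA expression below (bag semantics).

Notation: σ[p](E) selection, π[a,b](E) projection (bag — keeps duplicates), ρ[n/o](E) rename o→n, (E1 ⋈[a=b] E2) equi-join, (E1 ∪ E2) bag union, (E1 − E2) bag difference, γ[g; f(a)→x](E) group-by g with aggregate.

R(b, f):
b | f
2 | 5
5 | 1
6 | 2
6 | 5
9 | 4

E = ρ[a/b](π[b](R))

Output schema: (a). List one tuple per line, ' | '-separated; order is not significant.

Subexpression sizes:
  R → 5
  π[b](R) → 5
  ρ[a/b](π[b](R)) → 5

== RESULT ==
a
2
5
6
6
9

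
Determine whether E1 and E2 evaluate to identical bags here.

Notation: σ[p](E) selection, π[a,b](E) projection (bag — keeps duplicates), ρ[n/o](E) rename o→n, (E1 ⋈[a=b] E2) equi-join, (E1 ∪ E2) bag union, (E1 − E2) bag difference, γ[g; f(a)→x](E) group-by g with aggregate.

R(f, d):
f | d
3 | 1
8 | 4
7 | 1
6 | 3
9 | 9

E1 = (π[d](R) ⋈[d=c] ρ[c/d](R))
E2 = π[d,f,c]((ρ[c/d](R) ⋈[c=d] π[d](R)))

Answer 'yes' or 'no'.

E1 row counts bottom-up:
  R → 5
  π[d](R) → 5
  R → 5
  ρ[c/d](R) → 5
  (π[d](R) ⋈[d=c] ρ[c/d](R)) → 7
E2 row counts bottom-up:
  R → 5
  ρ[c/d](R) → 5
  R → 5
  π[d](R) → 5
  (ρ[c/d](R) ⋈[c=d] π[d](R)) → 7
  π[d,f,c]((ρ[c/d](R) ⋈[c=d] π[d](R))) → 7

E1 and E2 produce the same multiset:
d | f | c
1 | 3 | 1
1 | 3 | 1
1 | 7 | 1
1 | 7 | 1
3 | 6 | 3
4 | 8 | 4
9 | 9 | 9

yes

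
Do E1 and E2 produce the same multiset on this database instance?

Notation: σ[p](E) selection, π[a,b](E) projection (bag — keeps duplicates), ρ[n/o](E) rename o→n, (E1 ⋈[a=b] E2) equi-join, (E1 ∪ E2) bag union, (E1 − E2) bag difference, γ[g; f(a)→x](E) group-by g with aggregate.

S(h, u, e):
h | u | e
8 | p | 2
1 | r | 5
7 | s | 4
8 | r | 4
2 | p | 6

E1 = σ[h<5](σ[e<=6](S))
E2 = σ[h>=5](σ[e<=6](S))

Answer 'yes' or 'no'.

E1 subexpression sizes:
  S → 5
  σ[e<=6](S) → 5
  σ[h<5](σ[e<=6](S)) → 2
E2 subexpression sizes:
  S → 5
  σ[e<=6](S) → 5
  σ[h>=5](σ[e<=6](S)) → 3

E1 result:
h | u | e
1 | r | 5
2 | p | 6
E2 result:
h | u | e
7 | s | 4
8 | p | 2
8 | r | 4
Witness: (1, 'r', 5) appears 1× in E1 but 0× in E2.

no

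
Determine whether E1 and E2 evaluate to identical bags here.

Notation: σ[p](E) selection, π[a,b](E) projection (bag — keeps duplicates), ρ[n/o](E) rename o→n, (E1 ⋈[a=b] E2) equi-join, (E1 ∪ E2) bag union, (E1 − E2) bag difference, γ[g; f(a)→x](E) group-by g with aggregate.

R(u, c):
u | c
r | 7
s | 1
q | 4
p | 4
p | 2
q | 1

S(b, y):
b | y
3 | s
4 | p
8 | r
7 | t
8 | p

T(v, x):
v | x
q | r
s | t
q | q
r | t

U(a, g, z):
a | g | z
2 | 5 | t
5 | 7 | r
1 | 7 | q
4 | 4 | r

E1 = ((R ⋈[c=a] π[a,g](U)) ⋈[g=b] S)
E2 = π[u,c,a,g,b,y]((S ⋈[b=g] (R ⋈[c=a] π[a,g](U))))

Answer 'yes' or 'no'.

E1 stepwise |·|:
  R → 6
  U → 4
  π[a,g](U) → 4
  (R ⋈[c=a] π[a,g](U)) → 5
  S → 5
  ((R ⋈[c=a] π[a,g](U)) ⋈[g=b] S) → 4
E2 stepwise |·|:
  S → 5
  R → 6
  U → 4
  π[a,g](U) → 4
  (R ⋈[c=a] π[a,g](U)) → 5
  (S ⋈[b=g] (R ⋈[c=a] π[a,g](U))) → 4
  π[u,c,a,g,b,y]((S ⋈[b=g] (R ⋈[c=a] π[a,g](U)))) → 4

E1 and E2 produce the same multiset:
u | c | a | g | b | y
p | 4 | 4 | 4 | 4 | p
q | 1 | 1 | 7 | 7 | t
q | 4 | 4 | 4 | 4 | p
s | 1 | 1 | 7 | 7 | t

yes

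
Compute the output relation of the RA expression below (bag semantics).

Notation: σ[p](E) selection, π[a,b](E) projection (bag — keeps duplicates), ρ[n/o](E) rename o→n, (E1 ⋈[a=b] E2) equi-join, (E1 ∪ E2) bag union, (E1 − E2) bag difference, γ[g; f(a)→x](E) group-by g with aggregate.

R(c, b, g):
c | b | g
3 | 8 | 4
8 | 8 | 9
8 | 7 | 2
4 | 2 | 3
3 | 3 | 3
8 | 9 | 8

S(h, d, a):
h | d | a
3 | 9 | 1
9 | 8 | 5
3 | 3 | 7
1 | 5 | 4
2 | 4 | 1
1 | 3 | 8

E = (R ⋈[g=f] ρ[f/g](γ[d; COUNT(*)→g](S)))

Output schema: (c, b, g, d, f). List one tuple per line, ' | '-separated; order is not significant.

Per-node cardinality:
  R → 6
  S → 6
  γ[d; COUNT(*)→g](S) → 5
  ρ[f/g](γ[d; COUNT(*)→g](S)) → 5
  (R ⋈[g=f] ρ[f/g](γ[d; COUNT(*)→g](S))) → 1

== RESULT ==
c | b | g | d | f
8 | 7 | 2 | 3 | 2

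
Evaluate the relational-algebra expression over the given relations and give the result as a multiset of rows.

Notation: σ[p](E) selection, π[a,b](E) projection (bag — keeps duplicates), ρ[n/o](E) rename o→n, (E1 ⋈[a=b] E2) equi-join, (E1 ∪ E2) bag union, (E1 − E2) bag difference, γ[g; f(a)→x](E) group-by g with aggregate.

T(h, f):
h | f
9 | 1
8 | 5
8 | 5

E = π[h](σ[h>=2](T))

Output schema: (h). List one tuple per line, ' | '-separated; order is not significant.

Per-node cardinality:
  T → 3
  σ[h>=2](T) → 3
  π[h](σ[h>=2](T)) → 3

== RESULT ==
h
8
8
9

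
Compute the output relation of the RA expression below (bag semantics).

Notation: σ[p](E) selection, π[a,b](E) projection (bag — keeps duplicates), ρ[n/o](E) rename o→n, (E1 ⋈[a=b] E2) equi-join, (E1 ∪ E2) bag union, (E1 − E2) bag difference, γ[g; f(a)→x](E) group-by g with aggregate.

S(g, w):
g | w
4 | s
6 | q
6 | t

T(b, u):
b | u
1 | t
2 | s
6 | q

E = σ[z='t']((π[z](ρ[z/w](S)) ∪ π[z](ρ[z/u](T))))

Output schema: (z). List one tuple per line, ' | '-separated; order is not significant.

Per-node cardinality:
  S → 3
  ρ[z/w](S) → 3
  π[z](ρ[z/w](S)) → 3
  T → 3
  ρ[z/u](T) → 3
  π[z](ρ[z/u](T)) → 3
  (π[z](ρ[z/w](S)) ∪ π[z](ρ[z/u](T))) → 6
  σ[z='t']((π[z](ρ[z/w](S)) ∪ π[z](ρ[z/u](T)))) → 2

== RESULT ==
z
t
t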